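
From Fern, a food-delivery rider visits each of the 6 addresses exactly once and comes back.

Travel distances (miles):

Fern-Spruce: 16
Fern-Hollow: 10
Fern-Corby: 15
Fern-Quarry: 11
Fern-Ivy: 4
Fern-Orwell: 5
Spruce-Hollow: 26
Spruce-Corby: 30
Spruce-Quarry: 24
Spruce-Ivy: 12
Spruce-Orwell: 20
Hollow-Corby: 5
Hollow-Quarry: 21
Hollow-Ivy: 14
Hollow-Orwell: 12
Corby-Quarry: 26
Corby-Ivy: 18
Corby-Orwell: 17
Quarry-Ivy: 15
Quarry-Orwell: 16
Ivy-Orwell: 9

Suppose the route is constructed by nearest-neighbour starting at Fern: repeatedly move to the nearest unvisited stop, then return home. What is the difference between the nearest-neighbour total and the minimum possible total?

Excess over optimum: 9 miles.

Fern: Ivy=4, Orwell=5, Hollow=10, Quarry=11, Corby=15, Spruce=16 ⇒ Ivy
Ivy: Orwell=9, Spruce=12, Hollow=14, Quarry=15, Corby=18 ⇒ Orwell
Orwell: Hollow=12, Quarry=16, Corby=17, Spruce=20 ⇒ Hollow
Hollow: Corby=5, Quarry=21, Spruce=26 ⇒ Corby
Corby: Quarry=26, Spruce=30 ⇒ Quarry
Quarry: Spruce=24 ⇒ Spruce
NN route Fern → Ivy → Orwell → Hollow → Corby → Quarry → Spruce → Fern costs 96.
Optimal: Fern → Quarry → Spruce → Ivy → Corby → Hollow → Orwell → Fern costs 87 (by enumerating all 360 distinct tours).
Excess = 96 − 87 = 9.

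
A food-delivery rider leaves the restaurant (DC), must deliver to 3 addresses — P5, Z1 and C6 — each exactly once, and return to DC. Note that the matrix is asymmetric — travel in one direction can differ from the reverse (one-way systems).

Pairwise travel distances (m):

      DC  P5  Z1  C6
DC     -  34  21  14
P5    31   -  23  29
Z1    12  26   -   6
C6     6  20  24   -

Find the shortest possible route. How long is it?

Shortest round trip = 69 m.

DC→P5→Z1→C6→DC: 34+23+6+6 = 69
DC→P5→C6→Z1→DC: 34+29+24+12 = 99
DC→Z1→P5→C6→DC: 21+26+29+6 = 82
DC→Z1→C6→P5→DC: 21+6+20+31 = 78
DC→C6→P5→Z1→DC: 14+20+23+12 = 69
DC→C6→Z1→P5→DC: 14+24+26+31 = 95
The minimum is 69.
One optimal route: DC → P5 → Z1 → C6 → DC.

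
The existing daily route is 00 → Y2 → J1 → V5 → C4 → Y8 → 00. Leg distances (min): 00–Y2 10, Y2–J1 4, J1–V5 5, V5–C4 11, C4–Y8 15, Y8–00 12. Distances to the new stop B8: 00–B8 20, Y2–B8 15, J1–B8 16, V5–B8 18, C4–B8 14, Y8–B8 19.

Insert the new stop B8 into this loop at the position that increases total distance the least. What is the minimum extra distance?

Insertion cost between consecutive stops i–j is d(i,B8) + d(B8,j) − d(i,j):
  between 00 and Y2: 20 + 15 − 10 = 25
  between Y2 and J1: 15 + 16 − 4 = 27
  between J1 and V5: 16 + 18 − 5 = 29
  between V5 and C4: 18 + 14 − 11 = 21
  between C4 and Y8: 14 + 19 − 15 = 18
  between Y8 and 00: 19 + 20 − 12 = 27
Cheapest insertion is between C4 and Y8, adding 18.
New total = 57 + 18 = 75.

Adding 18 min by placing B8 on the C4–Y8 leg.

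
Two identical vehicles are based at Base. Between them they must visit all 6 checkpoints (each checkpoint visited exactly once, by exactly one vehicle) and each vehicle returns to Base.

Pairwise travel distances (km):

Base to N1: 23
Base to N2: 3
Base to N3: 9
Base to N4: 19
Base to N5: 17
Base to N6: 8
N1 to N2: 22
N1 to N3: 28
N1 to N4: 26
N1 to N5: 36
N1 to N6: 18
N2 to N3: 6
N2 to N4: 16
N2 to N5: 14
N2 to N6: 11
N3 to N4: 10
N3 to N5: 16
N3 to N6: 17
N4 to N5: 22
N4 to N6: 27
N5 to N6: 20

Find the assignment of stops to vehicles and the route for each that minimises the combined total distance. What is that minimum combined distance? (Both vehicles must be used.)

There are 2^5 − 1 = 31 ways to divide the 6 stops into two non-empty groups. For each, the best each vehicle can do is its own shortest tour through its group:
  {N1} + {N2, N3, N4, N5, N6}: 46 + 69 = 115
  {N2} + {N1, N3, N4, N5, N6}: 6 + 95 = 101
  {N1, N2} + {N3, N4, N5, N6}: 48 + 69 = 117
  {N3} + {N1, N2, N4, N5, N6}: 18 + 91 = 109
  {N1, N3} + {N2, N4, N5, N6}: 60 + 69 = 129
  {N2, N3} + {N1, N4, N5, N6}: 18 + 91 = 109
  … (31 splits in total)
Best: vehicle 1 Base → N2 → Base = 6; vehicle 2 Base → N5 → N3 → N4 → N1 → N6 → Base = 95; combined 101.

Minimum combined distance: 101 km.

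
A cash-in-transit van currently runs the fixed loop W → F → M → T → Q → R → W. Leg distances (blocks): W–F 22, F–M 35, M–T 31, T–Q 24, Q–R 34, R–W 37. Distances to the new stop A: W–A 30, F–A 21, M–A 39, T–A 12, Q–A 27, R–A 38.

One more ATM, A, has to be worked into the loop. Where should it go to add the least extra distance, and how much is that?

Adding 15 blocks by placing A on the T–Q leg.

Insertion cost between consecutive stops i–j is d(i,A) + d(A,j) − d(i,j):
  between W and F: 30 + 21 − 22 = 29
  between F and M: 21 + 39 − 35 = 25
  between M and T: 39 + 12 − 31 = 20
  between T and Q: 12 + 27 − 24 = 15
  between Q and R: 27 + 38 − 34 = 31
  between R and W: 38 + 30 − 37 = 31
Cheapest insertion is between T and Q, adding 15.
New total = 183 + 15 = 198.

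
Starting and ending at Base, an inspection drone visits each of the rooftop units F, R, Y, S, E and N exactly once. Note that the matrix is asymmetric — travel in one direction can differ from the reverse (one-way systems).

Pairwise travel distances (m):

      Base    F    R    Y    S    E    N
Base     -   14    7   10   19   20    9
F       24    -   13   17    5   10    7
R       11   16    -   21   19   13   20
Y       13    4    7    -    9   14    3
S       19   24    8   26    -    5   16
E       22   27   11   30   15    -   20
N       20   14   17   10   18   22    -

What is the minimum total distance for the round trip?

Shortest round trip = 55 m.

Base-F-R-Y-S-E-N-Base: 14+13+21+9+5+20+20 = 102
Base-F-R-Y-S-N-E-Base: 14+13+21+9+16+22+22 = 117
Base-F-R-Y-E-S-N-Base: 14+13+21+14+15+16+20 = 113
Base-F-R-Y-E-N-S-Base: 14+13+21+14+20+18+19 = 119
Base-F-R-Y-N-S-E-Base: 14+13+21+3+18+5+22 = 96
Base-F-R-Y-N-E-S-Base: 14+13+21+3+22+15+19 = 107
Base-F-R-S-Y-E-N-Base: 14+13+19+26+14+20+20 = 126
Base-F-R-S-Y-N-E-Base: 14+13+19+26+3+22+22 = 119
… (712 more)
Base-N-Y-F-S-E-R-Base: 9+10+4+5+5+11+11 = 55  ← best
The minimum is 55.
One optimal route: Base → N → Y → F → S → E → R → Base.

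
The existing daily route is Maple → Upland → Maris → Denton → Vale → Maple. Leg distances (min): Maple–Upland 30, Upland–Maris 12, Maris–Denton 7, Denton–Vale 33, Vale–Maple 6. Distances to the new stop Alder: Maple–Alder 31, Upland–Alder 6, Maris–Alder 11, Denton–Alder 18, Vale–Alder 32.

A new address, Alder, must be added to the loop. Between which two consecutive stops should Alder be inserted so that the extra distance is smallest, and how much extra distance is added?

Insertion cost between consecutive stops i–j is d(i,Alder) + d(Alder,j) − d(i,j):
  between Maple and Upland: 31 + 6 − 30 = 7
  between Upland and Maris: 6 + 11 − 12 = 5
  between Maris and Denton: 11 + 18 − 7 = 22
  between Denton and Vale: 18 + 32 − 33 = 17
  between Vale and Maple: 32 + 31 − 6 = 57
Cheapest insertion is between Upland and Maris, adding 5.
New total = 88 + 5 = 93.

Minimum extra distance: 5 min, inserting Alder between Upland and Maris.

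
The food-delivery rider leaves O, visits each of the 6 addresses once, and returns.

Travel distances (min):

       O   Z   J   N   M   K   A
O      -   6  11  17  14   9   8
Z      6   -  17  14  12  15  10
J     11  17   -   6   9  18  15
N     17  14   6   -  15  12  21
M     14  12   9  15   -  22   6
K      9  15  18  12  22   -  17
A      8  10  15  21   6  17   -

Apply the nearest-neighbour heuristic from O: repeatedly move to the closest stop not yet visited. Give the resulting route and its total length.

58 min along O → Z → A → M → J → N → K → O.

O → [Z:6 / A:8 / K:9 / J:11 / M:14 / N:17] → Z (6)
Z → [A:10 / M:12 / N:14 / K:15 / J:17] → A (10)
A → [M:6 / J:15 / K:17 / N:21] → M (6)
M → [J:9 / N:15 / K:22] → J (9)
J → [N:6 / K:18] → N (6)
N → [K:12] → K (12)
Return K→O: 9.
Total = 6 + 10 + 6 + 9 + 6 + 12 + 9 = 58.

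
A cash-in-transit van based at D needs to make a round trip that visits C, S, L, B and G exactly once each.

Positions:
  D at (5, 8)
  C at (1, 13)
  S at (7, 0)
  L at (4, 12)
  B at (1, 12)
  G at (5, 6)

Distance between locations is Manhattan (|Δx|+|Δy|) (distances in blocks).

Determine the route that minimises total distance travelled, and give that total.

D-C-S-L-B-G-D: 9+19+15+3+10+2 = 58
D-C-S-L-G-B-D: 9+19+15+7+10+8 = 68
D-C-S-B-L-G-D: 9+19+18+3+7+2 = 58
D-C-S-B-G-L-D: 9+19+18+10+7+5 = 68
D-C-S-G-L-B-D: 9+19+8+7+3+8 = 54
D-C-S-G-B-L-D: 9+19+8+10+3+5 = 54
D-C-L-S-B-G-D: 9+4+15+18+10+2 = 58
D-C-L-S-G-B-D: 9+4+15+8+10+8 = 54
D-C-L-B-S-G-D: 9+4+3+18+8+2 = 44
D-C-L-B-G-S-D: 9+4+3+10+8+10 = 44
D-C-L-G-S-B-D: 9+4+7+8+18+8 = 54
D-C-L-G-B-S-D: 9+4+7+10+18+10 = 58
D-C-B-S-L-G-D: 9+1+18+15+7+2 = 52
D-C-B-S-G-L-D: 9+1+18+8+7+5 = 48
… (46 more)
D-C-B-L-S-G-D: 9+1+3+15+8+2 = 38  ← best
The minimum is 38.
One optimal route: D → C → B → L → S → G → D (or its reverse).

Shortest round trip = 38 blocks.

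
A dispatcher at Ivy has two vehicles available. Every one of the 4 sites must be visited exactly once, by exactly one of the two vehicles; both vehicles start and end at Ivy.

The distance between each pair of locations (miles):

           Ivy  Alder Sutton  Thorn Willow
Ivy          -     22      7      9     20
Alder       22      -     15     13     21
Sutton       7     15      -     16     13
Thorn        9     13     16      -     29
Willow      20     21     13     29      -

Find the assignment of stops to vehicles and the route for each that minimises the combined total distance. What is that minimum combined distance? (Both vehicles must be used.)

Check every non-empty split of the stops between the two vehicles; for each half take its own optimal tour:
  {Alder} + {Sutton, Thorn, Willow}: 44 + 58 = 102
  {Sutton} + {Alder, Thorn, Willow}: 14 + 63 = 77
  {Alder, Sutton} + {Thorn, Willow}: 44 + 58 = 102
  {Thorn} + {Alder, Sutton, Willow}: 18 + 63 = 81
  {Alder, Thorn} + {Sutton, Willow}: 44 + 40 = 84
  {Sutton, Thorn} + {Alder, Willow}: 32 + 63 = 95
  … (7 splits in total)
Best: vehicle 1 Ivy → Sutton → Ivy = 14; vehicle 2 Ivy → Thorn → Alder → Willow → Ivy = 63; combined 77.

Minimum combined distance: 77 miles.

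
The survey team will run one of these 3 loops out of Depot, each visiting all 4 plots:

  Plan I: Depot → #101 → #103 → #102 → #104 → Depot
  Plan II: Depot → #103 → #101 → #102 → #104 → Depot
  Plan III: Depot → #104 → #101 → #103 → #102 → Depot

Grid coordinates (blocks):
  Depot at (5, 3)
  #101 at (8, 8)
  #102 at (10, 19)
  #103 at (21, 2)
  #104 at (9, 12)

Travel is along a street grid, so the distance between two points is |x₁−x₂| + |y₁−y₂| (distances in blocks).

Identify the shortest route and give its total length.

Plan I: 8 + 19 + 28 + 8 + 13 = 76
Plan II: 17 + 19 + 13 + 8 + 13 = 70
Plan III: 13 + 5 + 19 + 28 + 21 = 86

Shortest is Plan II, total 70 blocks.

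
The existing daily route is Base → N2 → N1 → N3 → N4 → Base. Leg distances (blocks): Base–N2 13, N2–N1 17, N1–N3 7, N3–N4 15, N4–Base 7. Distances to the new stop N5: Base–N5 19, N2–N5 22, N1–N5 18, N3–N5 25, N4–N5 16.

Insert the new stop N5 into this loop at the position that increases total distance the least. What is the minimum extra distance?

Minimum extra distance: 23 blocks, inserting N5 between N2 and N1.

Insertion cost between consecutive stops i–j is d(i,N5) + d(N5,j) − d(i,j):
  between Base and N2: 19 + 22 − 13 = 28
  between N2 and N1: 22 + 18 − 17 = 23
  between N1 and N3: 18 + 25 − 7 = 36
  between N3 and N4: 25 + 16 − 15 = 26
  between N4 and Base: 16 + 19 − 7 = 28
Cheapest insertion is between N2 and N1, adding 23.
New total = 59 + 23 = 82.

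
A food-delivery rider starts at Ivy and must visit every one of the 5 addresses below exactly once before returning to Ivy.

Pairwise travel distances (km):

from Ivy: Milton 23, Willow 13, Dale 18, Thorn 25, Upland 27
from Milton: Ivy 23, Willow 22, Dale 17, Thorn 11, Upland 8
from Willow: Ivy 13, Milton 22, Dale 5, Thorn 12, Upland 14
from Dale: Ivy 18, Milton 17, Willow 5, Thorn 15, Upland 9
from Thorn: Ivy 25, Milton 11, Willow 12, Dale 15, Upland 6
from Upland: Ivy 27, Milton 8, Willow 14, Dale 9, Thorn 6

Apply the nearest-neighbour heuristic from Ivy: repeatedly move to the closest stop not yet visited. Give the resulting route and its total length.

From Ivy: distances to unvisited — Willow=13, Dale=18, Milton=23, Thorn=25, Upland=27. Nearest is Willow (13).
From Willow: distances to unvisited — Dale=5, Thorn=12, Upland=14, Milton=22. Nearest is Dale (5).
From Dale: distances to unvisited — Upland=9, Thorn=15, Milton=17. Nearest is Upland (9).
From Upland: distances to unvisited — Thorn=6, Milton=8. Nearest is Thorn (6).
From Thorn: distances to unvisited — Milton=11. Nearest is Milton (11).
Return Milton→Ivy: 23.
Total = 13 + 5 + 9 + 6 + 11 + 23 = 67.

67 km along Ivy → Willow → Dale → Upland → Thorn → Milton → Ivy.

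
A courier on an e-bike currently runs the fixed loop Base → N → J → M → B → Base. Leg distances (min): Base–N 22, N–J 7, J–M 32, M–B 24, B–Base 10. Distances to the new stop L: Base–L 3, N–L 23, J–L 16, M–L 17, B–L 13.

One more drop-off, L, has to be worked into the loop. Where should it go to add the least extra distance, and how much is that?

Insertion cost between consecutive stops i–j is d(i,L) + d(L,j) − d(i,j):
  between Base and N: 3 + 23 − 22 = 4
  between N and J: 23 + 16 − 7 = 32
  between J and M: 16 + 17 − 32 = 1
  between M and B: 17 + 13 − 24 = 6
  between B and Base: 13 + 3 − 10 = 6
Cheapest insertion is between J and M, adding 1.
New total = 95 + 1 = 96.

Minimum extra distance: 1 min, inserting L between J and M.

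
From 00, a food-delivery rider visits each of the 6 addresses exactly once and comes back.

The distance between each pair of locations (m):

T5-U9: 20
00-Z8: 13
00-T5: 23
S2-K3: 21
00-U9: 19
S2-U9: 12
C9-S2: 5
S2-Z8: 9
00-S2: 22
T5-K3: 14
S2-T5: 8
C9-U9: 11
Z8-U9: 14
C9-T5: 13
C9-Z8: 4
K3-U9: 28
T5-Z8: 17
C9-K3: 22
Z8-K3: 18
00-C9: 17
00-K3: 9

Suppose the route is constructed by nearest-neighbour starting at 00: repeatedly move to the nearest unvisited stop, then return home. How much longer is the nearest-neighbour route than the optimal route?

From 00: K3=9, Z8=13, C9=17, U9=19, S2=22, T5=23 → choose K3 (9).
From K3: T5=14, Z8=18, S2=21, C9=22, U9=28 → choose T5 (14).
From T5: S2=8, C9=13, Z8=17, U9=20 → choose S2 (8).
From S2: C9=5, Z8=9, U9=12 → choose C9 (5).
From C9: Z8=4, U9=11 → choose Z8 (4).
From Z8: U9=14 → choose U9 (14).
NN route 00 → K3 → T5 → S2 → C9 → Z8 → U9 → 00 costs 73.
Optimal: 00 → Z8 → C9 → U9 → S2 → T5 → K3 → 00 costs 71 (by enumerating all 360 distinct tours).
Excess = 73 − 71 = 2.

Excess over optimum: 2 m.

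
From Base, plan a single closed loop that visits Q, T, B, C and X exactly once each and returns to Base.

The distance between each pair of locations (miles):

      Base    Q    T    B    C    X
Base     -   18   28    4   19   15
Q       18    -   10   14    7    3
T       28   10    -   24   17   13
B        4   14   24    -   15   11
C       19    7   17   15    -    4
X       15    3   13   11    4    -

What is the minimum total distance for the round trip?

64 miles — the shortest possible round trip.

With 5 stops there are 5!/2 = 60 distinct round trips (a route and its reverse cost the same).
Base→Q→T→B→C→X→Base: 18+10+24+15+4+15 = 86
Base→Q→T→B→X→C→Base: 18+10+24+11+4+19 = 86
Base→Q→T→C→B→X→Base: 18+10+17+15+11+15 = 86
Base→Q→T→C→X→B→Base: 18+10+17+4+11+4 = 64
Base→Q→T→X→B→C→Base: 18+10+13+11+15+19 = 86
Base→Q→T→X→C→B→Base: 18+10+13+4+15+4 = 64
Base→Q→B→T→C→X→Base: 18+14+24+17+4+15 = 92
Base→Q→B→T→X→C→Base: 18+14+24+13+4+19 = 92
Base→Q→B→C→T→X→Base: 18+14+15+17+13+15 = 92
Base→Q→B→C→X→T→Base: 18+14+15+4+13+28 = 92
Base→Q→B→X→T→C→Base: 18+14+11+13+17+19 = 92
Base→Q→B→X→C→T→Base: 18+14+11+4+17+28 = 92
Base→Q→C→T→B→X→Base: 18+7+17+24+11+15 = 92
Base→Q→C→T→X→B→Base: 18+7+17+13+11+4 = 70
… (46 more)
The minimum is 64.
One optimal route: Base → Q → T → C → X → B → Base (or its reverse).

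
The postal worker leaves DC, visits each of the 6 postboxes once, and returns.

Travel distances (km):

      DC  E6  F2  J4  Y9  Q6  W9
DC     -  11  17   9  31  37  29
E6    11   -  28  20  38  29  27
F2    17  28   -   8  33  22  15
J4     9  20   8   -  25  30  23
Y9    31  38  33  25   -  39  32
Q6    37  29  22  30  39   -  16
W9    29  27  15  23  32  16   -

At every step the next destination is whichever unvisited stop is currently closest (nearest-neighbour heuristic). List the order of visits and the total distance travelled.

Total distance 146 km via the nearest-neighbour route DC → J4 → F2 → W9 → Q6 → E6 → Y9 → DC.

From DC: distances to unvisited — J4=9, E6=11, F2=17, W9=29, Y9=31, Q6=37. Nearest is J4 (9).
From J4: distances to unvisited — F2=8, E6=20, W9=23, Y9=25, Q6=30. Nearest is F2 (8).
From F2: distances to unvisited — W9=15, Q6=22, E6=28, Y9=33. Nearest is W9 (15).
From W9: distances to unvisited — Q6=16, E6=27, Y9=32. Nearest is Q6 (16).
From Q6: distances to unvisited — E6=29, Y9=39. Nearest is E6 (29).
From E6: distances to unvisited — Y9=38. Nearest is Y9 (38).
Return Y9→DC: 31.
Total = 9 + 8 + 15 + 16 + 29 + 38 + 31 = 146.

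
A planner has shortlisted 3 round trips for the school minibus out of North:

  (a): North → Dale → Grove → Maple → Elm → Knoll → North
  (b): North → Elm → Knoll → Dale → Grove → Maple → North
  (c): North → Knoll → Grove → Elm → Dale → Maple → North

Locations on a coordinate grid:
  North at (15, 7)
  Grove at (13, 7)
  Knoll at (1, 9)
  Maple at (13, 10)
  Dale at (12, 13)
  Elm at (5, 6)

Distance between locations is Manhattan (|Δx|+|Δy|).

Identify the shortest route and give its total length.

48 — (b) is the shortest.

(a): 9 + 7 + 3 + 12 + 7 + 16 = 54
(b): 11 + 7 + 15 + 7 + 3 + 5 = 48
(c): 16 + 14 + 9 + 14 + 4 + 5 = 62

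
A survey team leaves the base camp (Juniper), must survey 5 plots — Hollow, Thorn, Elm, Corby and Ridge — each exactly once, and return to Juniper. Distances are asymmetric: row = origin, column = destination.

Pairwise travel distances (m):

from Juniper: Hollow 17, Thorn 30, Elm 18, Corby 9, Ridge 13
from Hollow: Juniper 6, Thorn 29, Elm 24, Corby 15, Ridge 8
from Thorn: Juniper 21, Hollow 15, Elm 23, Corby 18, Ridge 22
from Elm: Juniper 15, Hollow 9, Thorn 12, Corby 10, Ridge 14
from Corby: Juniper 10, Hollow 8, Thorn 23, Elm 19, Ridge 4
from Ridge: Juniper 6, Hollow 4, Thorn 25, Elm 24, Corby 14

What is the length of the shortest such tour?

Juniper→Hollow→Thorn→Elm→Corby→Ridge→Juniper: 17+29+23+10+4+6 = 89
Juniper→Hollow→Thorn→Elm→Ridge→Corby→Juniper: 17+29+23+14+14+10 = 107
Juniper→Hollow→Thorn→Corby→Elm→Ridge→Juniper: 17+29+18+19+14+6 = 103
Juniper→Hollow→Thorn→Corby→Ridge→Elm→Juniper: 17+29+18+4+24+15 = 107
Juniper→Hollow→Thorn→Ridge→Elm→Corby→Juniper: 17+29+22+24+10+10 = 112
Juniper→Hollow→Thorn→Ridge→Corby→Elm→Juniper: 17+29+22+14+19+15 = 116
Juniper→Hollow→Elm→Thorn→Corby→Ridge→Juniper: 17+24+12+18+4+6 = 81
Juniper→Hollow→Elm→Thorn→Ridge→Corby→Juniper: 17+24+12+22+14+10 = 99
Juniper→Hollow→Elm→Corby→Thorn→Ridge→Juniper: 17+24+10+23+22+6 = 102
Juniper→Hollow→Elm→Corby→Ridge→Thorn→Juniper: 17+24+10+4+25+21 = 101
Juniper→Hollow→Elm→Ridge→Thorn→Corby→Juniper: 17+24+14+25+18+10 = 108
Juniper→Hollow→Elm→Ridge→Corby→Thorn→Juniper: 17+24+14+14+23+21 = 113
Juniper→Hollow→Corby→Thorn→Elm→Ridge→Juniper: 17+15+23+23+14+6 = 98
Juniper→Hollow→Corby→Thorn→Ridge→Elm→Juniper: 17+15+23+22+24+15 = 116
… (106 more)
Juniper→Elm→Thorn→Corby→Ridge→Hollow→Juniper: 18+12+18+4+4+6 = 62  ← best
The minimum is 62.
One optimal route: Juniper → Elm → Thorn → Corby → Ridge → Hollow → Juniper.

Minimum total distance: 62 m.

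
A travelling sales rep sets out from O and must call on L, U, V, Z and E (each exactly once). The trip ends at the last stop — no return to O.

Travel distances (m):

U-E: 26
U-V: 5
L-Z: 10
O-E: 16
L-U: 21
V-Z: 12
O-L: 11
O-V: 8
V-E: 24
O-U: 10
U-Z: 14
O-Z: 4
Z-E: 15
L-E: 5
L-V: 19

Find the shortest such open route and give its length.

There are 5! = 120 possible orderings.
O - L - U - V - Z - E: 11+21+5+12+15 = 64
O - L - U - V - E - Z: 11+21+5+24+15 = 76
O - L - U - Z - V - E: 11+21+14+12+24 = 82
O - L - U - Z - E - V: 11+21+14+15+24 = 85
O - L - U - E - V - Z: 11+21+26+24+12 = 94
O - L - U - E - Z - V: 11+21+26+15+12 = 85
O - L - V - U - Z - E: 11+19+5+14+15 = 64
O - L - V - U - E - Z: 11+19+5+26+15 = 76
O - L - V - Z - U - E: 11+19+12+14+26 = 82
O - L - V - Z - E - U: 11+19+12+15+26 = 83
O - L - V - E - U - Z: 11+19+24+26+14 = 94
O - L - V - E - Z - U: 11+19+24+15+14 = 83
O - L - Z - U - V - E: 11+10+14+5+24 = 64
O - L - Z - U - E - V: 11+10+14+26+24 = 85
… (106 more)
O - U - V - Z - L - E: 10+5+12+10+5 = 42  ← best
The minimum is 42.
One shortest path: O → U → V → Z → L → E.

Minimum one-way distance = 42 m.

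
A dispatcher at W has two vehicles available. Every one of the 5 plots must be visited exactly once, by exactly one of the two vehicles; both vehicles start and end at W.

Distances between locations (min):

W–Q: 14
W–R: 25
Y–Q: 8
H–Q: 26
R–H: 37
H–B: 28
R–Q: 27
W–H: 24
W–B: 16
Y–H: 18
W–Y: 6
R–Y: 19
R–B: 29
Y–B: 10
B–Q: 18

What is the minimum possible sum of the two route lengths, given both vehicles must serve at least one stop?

Minimum combined distance: 134 min.

There are 2^4 − 1 = 15 ways to divide the 5 stops into two non-empty groups. For each, the best each vehicle can do is its own shortest tour through its group:
  {R} + {Y, H, B, Q}: 50 + 84 = 134
  {Y} + {R, H, B, Q}: 12 + 122 = 134
  {R, Y} + {H, B, Q}: 50 + 84 = 134
  {H} + {R, Y, B, Q}: 48 + 86 = 134
  {R, H} + {Y, B, Q}: 86 + 48 = 134
  {Y, H} + {R, B, Q}: 48 + 86 = 134
  … (15 splits in total)
Best: vehicle 1 W → R → W = 50; vehicle 2 W → Y → H → B → Q → W = 84; combined 134.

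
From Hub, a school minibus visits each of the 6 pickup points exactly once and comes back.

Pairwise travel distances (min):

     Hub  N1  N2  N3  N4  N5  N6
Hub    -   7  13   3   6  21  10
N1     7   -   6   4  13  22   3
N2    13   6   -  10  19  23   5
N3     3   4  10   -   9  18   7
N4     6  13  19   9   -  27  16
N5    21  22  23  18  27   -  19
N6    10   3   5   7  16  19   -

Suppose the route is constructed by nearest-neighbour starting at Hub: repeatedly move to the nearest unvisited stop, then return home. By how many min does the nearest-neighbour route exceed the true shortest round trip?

Hub: N3=3, N4=6, N1=7, N6=10, N2=13, N5=21 ⇒ N3
N3: N1=4, N6=7, N4=9, N2=10, N5=18 ⇒ N1
N1: N6=3, N2=6, N4=13, N5=22 ⇒ N6
N6: N2=5, N4=16, N5=19 ⇒ N2
N2: N4=19, N5=23 ⇒ N4
N4: N5=27 ⇒ N5
NN route Hub → N3 → N1 → N6 → N2 → N4 → N5 → Hub costs 82.
Optimal: Hub → N1 → N2 → N6 → N5 → N3 → N4 → Hub costs 70 (by enumerating all 360 distinct tours).
Excess = 82 − 70 = 12.

The nearest-neighbour route is 12 min longer than optimal.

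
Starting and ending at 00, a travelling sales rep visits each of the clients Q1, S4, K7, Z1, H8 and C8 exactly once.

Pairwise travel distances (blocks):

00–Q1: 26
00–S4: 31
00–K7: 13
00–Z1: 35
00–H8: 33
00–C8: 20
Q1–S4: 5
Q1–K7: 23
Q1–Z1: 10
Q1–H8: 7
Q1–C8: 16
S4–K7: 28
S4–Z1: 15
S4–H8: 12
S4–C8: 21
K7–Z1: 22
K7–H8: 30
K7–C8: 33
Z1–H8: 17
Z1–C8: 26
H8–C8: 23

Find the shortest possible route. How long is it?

Minimum total distance: 105 blocks.

With 6 stops there are 6!/2 = 360 distinct round trips (a route and its reverse cost the same).
00→Q1→S4→K7→Z1→H8→C8→00: 26+5+28+22+17+23+20 = 141
00→Q1→S4→K7→Z1→C8→H8→00: 26+5+28+22+26+23+33 = 163
00→Q1→S4→K7→H8→Z1→C8→00: 26+5+28+30+17+26+20 = 152
00→Q1→S4→K7→H8→C8→Z1→00: 26+5+28+30+23+26+35 = 173
00→Q1→S4→K7→C8→Z1→H8→00: 26+5+28+33+26+17+33 = 168
00→Q1→S4→K7→C8→H8→Z1→00: 26+5+28+33+23+17+35 = 167
00→Q1→S4→Z1→K7→H8→C8→00: 26+5+15+22+30+23+20 = 141
00→Q1→S4→Z1→K7→C8→H8→00: 26+5+15+22+33+23+33 = 157
… (352 more)
00→K7→Z1→Q1→S4→H8→C8→00: 13+22+10+5+12+23+20 = 105  ← best
The minimum is 105.
One optimal route: 00 → K7 → Z1 → Q1 → S4 → H8 → C8 → 00 (or its reverse).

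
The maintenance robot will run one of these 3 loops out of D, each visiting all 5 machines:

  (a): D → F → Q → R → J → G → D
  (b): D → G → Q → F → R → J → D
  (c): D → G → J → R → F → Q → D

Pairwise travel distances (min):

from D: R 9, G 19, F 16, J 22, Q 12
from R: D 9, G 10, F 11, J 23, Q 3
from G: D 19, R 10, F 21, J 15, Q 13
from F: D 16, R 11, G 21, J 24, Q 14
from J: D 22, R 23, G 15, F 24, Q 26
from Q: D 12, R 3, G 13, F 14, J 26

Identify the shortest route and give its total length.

Shortest is (a), total 90 min.

(a): 16 + 14 + 3 + 23 + 15 + 19 = 90
(b): 19 + 13 + 14 + 11 + 23 + 22 = 102
(c): 19 + 15 + 23 + 11 + 14 + 12 = 94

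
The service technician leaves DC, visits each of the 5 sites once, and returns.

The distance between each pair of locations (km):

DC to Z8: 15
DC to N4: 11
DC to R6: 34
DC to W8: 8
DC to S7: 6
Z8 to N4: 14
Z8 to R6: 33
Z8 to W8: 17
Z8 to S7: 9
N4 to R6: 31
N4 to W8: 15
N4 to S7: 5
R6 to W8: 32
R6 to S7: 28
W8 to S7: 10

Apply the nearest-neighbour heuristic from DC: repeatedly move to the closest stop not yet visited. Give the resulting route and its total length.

From DC: distances to unvisited — S7=6, W8=8, N4=11, Z8=15, R6=34. Nearest is S7 (6).
From S7: distances to unvisited — N4=5, Z8=9, W8=10, R6=28. Nearest is N4 (5).
From N4: distances to unvisited — Z8=14, W8=15, R6=31. Nearest is Z8 (14).
From Z8: distances to unvisited — W8=17, R6=33. Nearest is W8 (17).
From W8: distances to unvisited — R6=32. Nearest is R6 (32).
Return R6→DC: 34.
Total = 6 + 5 + 14 + 17 + 32 + 34 = 108.

108 km along DC → S7 → N4 → Z8 → W8 → R6 → DC.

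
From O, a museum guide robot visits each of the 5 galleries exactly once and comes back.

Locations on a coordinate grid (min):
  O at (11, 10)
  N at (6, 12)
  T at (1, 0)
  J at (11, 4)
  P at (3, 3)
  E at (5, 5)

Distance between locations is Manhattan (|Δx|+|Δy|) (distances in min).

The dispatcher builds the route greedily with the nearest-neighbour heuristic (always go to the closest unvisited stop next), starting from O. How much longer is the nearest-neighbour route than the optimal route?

The nearest-neighbour route is 2 min longer than optimal.

From O: J=6, N=7, E=11, P=15, T=20 → choose J (6).
From J: E=7, P=9, N=13, T=14 → choose E (7).
From E: P=4, N=8, T=9 → choose P (4).
From P: T=5, N=12 → choose T (5).
From T: N=17 → choose N (17).
NN route O → J → E → P → T → N → O costs 46.
Optimal: O → N → E → T → P → J → O costs 44 (by enumerating all 60 distinct tours).
Excess = 46 − 44 = 2.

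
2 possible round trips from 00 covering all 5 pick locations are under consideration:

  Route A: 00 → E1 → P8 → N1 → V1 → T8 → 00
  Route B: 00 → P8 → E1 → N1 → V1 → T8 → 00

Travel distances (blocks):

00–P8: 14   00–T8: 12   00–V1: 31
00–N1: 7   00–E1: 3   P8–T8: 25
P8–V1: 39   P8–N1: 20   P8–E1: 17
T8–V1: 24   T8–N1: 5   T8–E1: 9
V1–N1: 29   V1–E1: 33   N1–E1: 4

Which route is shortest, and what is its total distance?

Shortest is Route B, total 100 blocks.

Route A: 3 + 17 + 20 + 29 + 24 + 12 = 105
Route B: 14 + 17 + 4 + 29 + 24 + 12 = 100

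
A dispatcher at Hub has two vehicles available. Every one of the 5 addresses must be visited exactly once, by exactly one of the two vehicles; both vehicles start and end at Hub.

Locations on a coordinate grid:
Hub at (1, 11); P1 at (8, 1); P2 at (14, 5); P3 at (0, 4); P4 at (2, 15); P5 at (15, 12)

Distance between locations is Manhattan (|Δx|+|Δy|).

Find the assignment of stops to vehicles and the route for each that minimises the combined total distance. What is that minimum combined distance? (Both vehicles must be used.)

62 — the smallest possible combined total.

Try each way of splitting the stops between the two vehicles (each non-empty) and, for each split, find the best tour for each vehicle:
  {P1} + {P2, P3, P4, P5}: 34 + 52 = 86
  {P2} + {P1, P3, P4, P5}: 38 + 58 = 96
  {P1, P2} + {P3, P4, P5}: 46 + 52 = 98
  {P3} + {P1, P2, P4, P5}: 16 + 56 = 72
  {P1, P3} + {P2, P4, P5}: 36 + 48 = 84
  {P2, P3} + {P1, P4, P5}: 42 + 56 = 98
  … (15 splits in total)
  {P4} + {P1, P2, P3, P5}: 10 + 52 = 62  ← best
Best: vehicle 1 Hub → P4 → Hub = 10; vehicle 2 Hub → P3 → P1 → P2 → P5 → Hub = 52; combined 62.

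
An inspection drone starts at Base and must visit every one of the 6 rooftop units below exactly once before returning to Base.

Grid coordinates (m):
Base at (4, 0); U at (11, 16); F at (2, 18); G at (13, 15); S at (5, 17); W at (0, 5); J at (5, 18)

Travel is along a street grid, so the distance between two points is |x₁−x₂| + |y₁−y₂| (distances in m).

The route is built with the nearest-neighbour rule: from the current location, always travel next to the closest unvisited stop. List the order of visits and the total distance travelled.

Base → [W:9 / S:18 / J:19 / F:20 / U:23 / G:24] → W (9)
W → [F:15 / S:17 / J:18 / U:22 / G:23] → F (15)
F → [J:3 / S:4 / U:11 / G:14] → J (3)
J → [S:1 / U:8 / G:11] → S (1)
S → [U:7 / G:10] → U (7)
U → [G:3] → G (3)
Return G→Base: 24.
Total = 9 + 15 + 3 + 1 + 7 + 3 + 24 = 62.

Total distance 62 m via the nearest-neighbour route Base → W → F → J → S → U → G → Base.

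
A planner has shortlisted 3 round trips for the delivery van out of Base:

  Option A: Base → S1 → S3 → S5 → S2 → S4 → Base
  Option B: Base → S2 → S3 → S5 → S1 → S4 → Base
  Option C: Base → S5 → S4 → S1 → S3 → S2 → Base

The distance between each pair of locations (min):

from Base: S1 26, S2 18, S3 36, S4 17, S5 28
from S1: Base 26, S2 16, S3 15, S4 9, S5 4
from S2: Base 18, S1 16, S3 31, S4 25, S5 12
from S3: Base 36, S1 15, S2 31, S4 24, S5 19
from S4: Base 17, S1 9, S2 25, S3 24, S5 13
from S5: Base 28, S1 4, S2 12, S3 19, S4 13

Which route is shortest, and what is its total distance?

Shortest is Option B, total 98 min.

Option A: 26 + 15 + 19 + 12 + 25 + 17 = 114
Option B: 18 + 31 + 19 + 4 + 9 + 17 = 98
Option C: 28 + 13 + 9 + 15 + 31 + 18 = 114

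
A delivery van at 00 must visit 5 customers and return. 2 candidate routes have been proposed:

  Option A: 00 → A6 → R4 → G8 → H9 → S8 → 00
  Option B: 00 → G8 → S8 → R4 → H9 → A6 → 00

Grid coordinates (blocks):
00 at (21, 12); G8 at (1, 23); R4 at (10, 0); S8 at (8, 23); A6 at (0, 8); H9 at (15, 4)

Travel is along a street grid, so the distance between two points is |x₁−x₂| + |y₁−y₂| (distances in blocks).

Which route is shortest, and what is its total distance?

Shortest is Option B, total 116 blocks.

Option A: 25 + 18 + 32 + 33 + 26 + 24 = 158
Option B: 31 + 7 + 25 + 9 + 19 + 25 = 116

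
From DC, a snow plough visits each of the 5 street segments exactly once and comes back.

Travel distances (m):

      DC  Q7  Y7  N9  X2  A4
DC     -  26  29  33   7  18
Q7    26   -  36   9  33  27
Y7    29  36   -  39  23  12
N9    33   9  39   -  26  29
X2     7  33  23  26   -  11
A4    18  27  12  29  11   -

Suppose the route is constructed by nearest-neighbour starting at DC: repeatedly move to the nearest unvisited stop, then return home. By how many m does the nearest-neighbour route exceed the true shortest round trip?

Excess over optimum: 4 m.

From DC: X2=7, A4=18, Q7=26, Y7=29, N9=33 → choose X2 (7).
From X2: A4=11, Y7=23, N9=26, Q7=33 → choose A4 (11).
From A4: Y7=12, Q7=27, N9=29 → choose Y7 (12).
From Y7: Q7=36, N9=39 → choose Q7 (36).
From Q7: N9=9 → choose N9 (9).
NN route DC → X2 → A4 → Y7 → Q7 → N9 → DC costs 108.
Optimal: DC → Q7 → N9 → Y7 → A4 → X2 → DC costs 104 (by enumerating all 60 distinct tours).
Excess = 108 − 104 = 4.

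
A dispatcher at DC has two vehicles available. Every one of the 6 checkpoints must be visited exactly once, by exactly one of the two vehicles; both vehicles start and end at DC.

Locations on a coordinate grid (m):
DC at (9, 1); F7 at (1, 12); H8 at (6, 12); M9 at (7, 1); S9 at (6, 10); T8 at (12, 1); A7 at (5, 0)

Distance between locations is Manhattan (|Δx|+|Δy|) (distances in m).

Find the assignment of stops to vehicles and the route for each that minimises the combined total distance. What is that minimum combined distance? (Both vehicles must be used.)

Minimum combined distance: 46 m.

There are 2^5 − 1 = 31 ways to divide the 6 stops into two non-empty groups. For each, the best each vehicle can do is its own shortest tour through its group:
  {F7} + {H8, M9, S9, T8, A7}: 38 + 38 = 76
  {H8} + {F7, M9, S9, T8, A7}: 28 + 46 = 74
  {F7, H8} + {M9, S9, T8, A7}: 38 + 34 = 72
  {M9} + {F7, H8, S9, T8, A7}: 4 + 46 = 50
  {F7, M9} + {H8, S9, T8, A7}: 38 + 38 = 76
  {H8, M9} + {F7, S9, T8, A7}: 28 + 46 = 74
  … (31 splits in total)
  {T8} + {F7, H8, M9, S9, A7}: 6 + 40 = 46  ← best
Best: vehicle 1 DC → T8 → DC = 6; vehicle 2 DC → M9 → S9 → H8 → F7 → A7 → DC = 40; combined 46.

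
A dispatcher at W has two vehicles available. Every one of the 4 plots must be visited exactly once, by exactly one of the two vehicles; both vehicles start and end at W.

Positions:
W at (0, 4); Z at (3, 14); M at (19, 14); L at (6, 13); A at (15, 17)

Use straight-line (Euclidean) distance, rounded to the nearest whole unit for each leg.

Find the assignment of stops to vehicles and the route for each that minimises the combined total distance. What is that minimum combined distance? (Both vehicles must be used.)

There are 2^3 − 1 = 7 ways to divide the 4 stops into two non-empty groups. For each, the best each vehicle can do is its own shortest tour through its group:
  {Z} + {M, L, A}: 20 + 47 = 67
  {M} + {Z, L, A}: 42 + 43 = 85
  {Z, M} + {L, A}: 47 + 41 = 88
  {L} + {Z, M, A}: 22 + 48 = 70
  {Z, L} + {M, A}: 24 + 46 = 70
  {M, L} + {Z, A}: 45 + 42 = 87
  … (7 splits in total)
Best: vehicle 1 W → Z → W = 20; vehicle 2 W → M → A → L → W = 47; combined 67.

Minimum combined distance: 67.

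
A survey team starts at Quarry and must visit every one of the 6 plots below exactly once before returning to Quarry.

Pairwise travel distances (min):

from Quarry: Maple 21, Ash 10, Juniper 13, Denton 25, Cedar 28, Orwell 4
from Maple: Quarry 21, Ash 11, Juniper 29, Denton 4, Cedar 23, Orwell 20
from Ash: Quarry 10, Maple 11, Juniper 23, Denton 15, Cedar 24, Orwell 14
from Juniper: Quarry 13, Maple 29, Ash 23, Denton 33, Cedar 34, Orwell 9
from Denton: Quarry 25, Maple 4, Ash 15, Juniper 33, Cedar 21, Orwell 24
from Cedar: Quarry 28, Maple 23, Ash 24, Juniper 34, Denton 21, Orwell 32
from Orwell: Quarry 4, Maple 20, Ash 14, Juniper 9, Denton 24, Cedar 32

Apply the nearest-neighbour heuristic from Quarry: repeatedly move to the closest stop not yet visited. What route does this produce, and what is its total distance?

From Quarry: distances to unvisited — Orwell=4, Ash=10, Juniper=13, Maple=21, Denton=25, Cedar=28. Nearest is Orwell (4).
From Orwell: distances to unvisited — Juniper=9, Ash=14, Maple=20, Denton=24, Cedar=32. Nearest is Juniper (9).
From Juniper: distances to unvisited — Ash=23, Maple=29, Denton=33, Cedar=34. Nearest is Ash (23).
From Ash: distances to unvisited — Maple=11, Denton=15, Cedar=24. Nearest is Maple (11).
From Maple: distances to unvisited — Denton=4, Cedar=23. Nearest is Denton (4).
From Denton: distances to unvisited — Cedar=21. Nearest is Cedar (21).
Return Cedar→Quarry: 28.
Total = 4 + 9 + 23 + 11 + 4 + 21 + 28 = 100.

Total distance 100 min via the nearest-neighbour route Quarry → Orwell → Juniper → Ash → Maple → Denton → Cedar → Quarry.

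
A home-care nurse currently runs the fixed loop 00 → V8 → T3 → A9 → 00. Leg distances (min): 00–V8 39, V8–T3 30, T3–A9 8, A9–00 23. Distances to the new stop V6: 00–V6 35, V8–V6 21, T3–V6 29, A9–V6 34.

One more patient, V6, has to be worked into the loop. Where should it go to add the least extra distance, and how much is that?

Insertion cost between consecutive stops i–j is d(i,V6) + d(V6,j) − d(i,j):
  between 00 and V8: 35 + 21 − 39 = 17
  between V8 and T3: 21 + 29 − 30 = 20
  between T3 and A9: 29 + 34 − 8 = 55
  between A9 and 00: 34 + 35 − 23 = 46
Cheapest insertion is between 00 and V8, adding 17.
New total = 100 + 17 = 117.

Adding 17 min by placing V6 on the 00–V8 leg.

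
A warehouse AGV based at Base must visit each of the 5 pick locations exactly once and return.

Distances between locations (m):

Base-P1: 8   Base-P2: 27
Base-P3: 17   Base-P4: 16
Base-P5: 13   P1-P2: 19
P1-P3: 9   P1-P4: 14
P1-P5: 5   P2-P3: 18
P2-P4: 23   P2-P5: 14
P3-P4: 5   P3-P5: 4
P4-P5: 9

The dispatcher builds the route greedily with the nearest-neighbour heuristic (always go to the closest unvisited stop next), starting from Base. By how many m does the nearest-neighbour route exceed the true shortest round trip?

Base: P1=8, P5=13, P4=16, P3=17, P2=27 ⇒ P1
P1: P5=5, P3=9, P4=14, P2=19 ⇒ P5
P5: P3=4, P4=9, P2=14 ⇒ P3
P3: P4=5, P2=18 ⇒ P4
P4: P2=23 ⇒ P2
NN route Base → P1 → P5 → P3 → P4 → P2 → Base costs 72.
Optimal: Base → P1 → P2 → P5 → P3 → P4 → Base costs 66 (by enumerating all 60 distinct tours).
Excess = 72 − 66 = 6.

6 m longer than the optimal tour.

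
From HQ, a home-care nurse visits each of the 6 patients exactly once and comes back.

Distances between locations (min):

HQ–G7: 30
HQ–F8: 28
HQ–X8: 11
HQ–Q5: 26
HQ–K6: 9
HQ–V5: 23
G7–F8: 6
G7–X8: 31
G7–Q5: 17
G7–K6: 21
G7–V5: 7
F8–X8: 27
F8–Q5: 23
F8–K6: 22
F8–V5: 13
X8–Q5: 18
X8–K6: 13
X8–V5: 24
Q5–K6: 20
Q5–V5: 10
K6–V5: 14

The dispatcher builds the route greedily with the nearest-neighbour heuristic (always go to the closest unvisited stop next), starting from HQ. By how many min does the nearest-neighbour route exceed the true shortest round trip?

From HQ: K6=9, X8=11, V5=23, Q5=26, F8=28, G7=30 → choose K6 (9).
From K6: X8=13, V5=14, Q5=20, G7=21, F8=22 → choose X8 (13).
From X8: Q5=18, V5=24, F8=27, G7=31 → choose Q5 (18).
From Q5: V5=10, G7=17, F8=23 → choose V5 (10).
From V5: G7=7, F8=13 → choose G7 (7).
From G7: F8=6 → choose F8 (6).
NN route HQ → K6 → X8 → Q5 → V5 → G7 → F8 → HQ costs 91.
Optimal: HQ → X8 → Q5 → V5 → G7 → F8 → K6 → HQ costs 83 (by enumerating all 360 distinct tours).
Excess = 91 − 83 = 8.

8 min longer than the optimal tour.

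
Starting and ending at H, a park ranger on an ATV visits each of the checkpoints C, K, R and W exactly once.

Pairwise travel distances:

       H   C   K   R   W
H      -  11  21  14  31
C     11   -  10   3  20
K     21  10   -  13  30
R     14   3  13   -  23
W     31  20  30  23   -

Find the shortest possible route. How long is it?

There are 12 distinct closed tours to check (reversals are equivalent).
H - C - K - R - W - H: 11+10+13+23+31 = 88
H - C - K - W - R - H: 11+10+30+23+14 = 88
H - C - R - K - W - H: 11+3+13+30+31 = 88
H - C - R - W - K - H: 11+3+23+30+21 = 88
H - C - W - K - R - H: 11+20+30+13+14 = 88
H - C - W - R - K - H: 11+20+23+13+21 = 88
H - K - C - R - W - H: 21+10+3+23+31 = 88
H - K - C - W - R - H: 21+10+20+23+14 = 88
H - K - R - C - W - H: 21+13+3+20+31 = 88
H - K - W - C - R - H: 21+30+20+3+14 = 88
H - R - C - K - W - H: 14+3+10+30+31 = 88
H - R - K - C - W - H: 14+13+10+20+31 = 88
The minimum is 88.
One optimal route: H → C → K → R → W → H (or its reverse).

88 — the shortest possible round trip.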